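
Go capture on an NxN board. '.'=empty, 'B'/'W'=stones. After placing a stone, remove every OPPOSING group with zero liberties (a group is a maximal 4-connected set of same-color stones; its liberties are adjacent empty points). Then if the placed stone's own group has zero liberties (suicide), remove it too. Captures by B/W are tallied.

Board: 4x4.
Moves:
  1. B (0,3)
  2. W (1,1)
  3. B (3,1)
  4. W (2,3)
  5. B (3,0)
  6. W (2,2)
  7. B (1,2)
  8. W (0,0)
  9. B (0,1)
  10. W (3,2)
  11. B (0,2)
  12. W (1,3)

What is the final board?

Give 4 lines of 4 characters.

Move 1: B@(0,3) -> caps B=0 W=0
Move 2: W@(1,1) -> caps B=0 W=0
Move 3: B@(3,1) -> caps B=0 W=0
Move 4: W@(2,3) -> caps B=0 W=0
Move 5: B@(3,0) -> caps B=0 W=0
Move 6: W@(2,2) -> caps B=0 W=0
Move 7: B@(1,2) -> caps B=0 W=0
Move 8: W@(0,0) -> caps B=0 W=0
Move 9: B@(0,1) -> caps B=0 W=0
Move 10: W@(3,2) -> caps B=0 W=0
Move 11: B@(0,2) -> caps B=0 W=0
Move 12: W@(1,3) -> caps B=0 W=4

Answer: W...
.W.W
..WW
BBW.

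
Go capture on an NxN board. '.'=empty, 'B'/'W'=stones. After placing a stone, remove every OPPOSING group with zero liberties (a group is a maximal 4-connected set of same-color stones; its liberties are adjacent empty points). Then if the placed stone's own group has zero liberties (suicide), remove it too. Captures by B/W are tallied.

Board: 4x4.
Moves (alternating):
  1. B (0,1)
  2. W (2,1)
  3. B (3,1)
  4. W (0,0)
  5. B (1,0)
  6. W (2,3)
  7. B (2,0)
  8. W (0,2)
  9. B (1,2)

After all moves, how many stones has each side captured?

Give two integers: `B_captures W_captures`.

Answer: 1 0

Derivation:
Move 1: B@(0,1) -> caps B=0 W=0
Move 2: W@(2,1) -> caps B=0 W=0
Move 3: B@(3,1) -> caps B=0 W=0
Move 4: W@(0,0) -> caps B=0 W=0
Move 5: B@(1,0) -> caps B=1 W=0
Move 6: W@(2,3) -> caps B=1 W=0
Move 7: B@(2,0) -> caps B=1 W=0
Move 8: W@(0,2) -> caps B=1 W=0
Move 9: B@(1,2) -> caps B=1 W=0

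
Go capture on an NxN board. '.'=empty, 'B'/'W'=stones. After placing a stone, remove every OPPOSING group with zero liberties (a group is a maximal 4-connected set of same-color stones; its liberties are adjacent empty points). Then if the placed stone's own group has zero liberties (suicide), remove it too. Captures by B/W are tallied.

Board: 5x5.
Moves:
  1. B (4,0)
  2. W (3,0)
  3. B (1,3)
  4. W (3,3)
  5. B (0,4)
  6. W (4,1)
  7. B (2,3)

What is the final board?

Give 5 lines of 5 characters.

Move 1: B@(4,0) -> caps B=0 W=0
Move 2: W@(3,0) -> caps B=0 W=0
Move 3: B@(1,3) -> caps B=0 W=0
Move 4: W@(3,3) -> caps B=0 W=0
Move 5: B@(0,4) -> caps B=0 W=0
Move 6: W@(4,1) -> caps B=0 W=1
Move 7: B@(2,3) -> caps B=0 W=1

Answer: ....B
...B.
...B.
W..W.
.W...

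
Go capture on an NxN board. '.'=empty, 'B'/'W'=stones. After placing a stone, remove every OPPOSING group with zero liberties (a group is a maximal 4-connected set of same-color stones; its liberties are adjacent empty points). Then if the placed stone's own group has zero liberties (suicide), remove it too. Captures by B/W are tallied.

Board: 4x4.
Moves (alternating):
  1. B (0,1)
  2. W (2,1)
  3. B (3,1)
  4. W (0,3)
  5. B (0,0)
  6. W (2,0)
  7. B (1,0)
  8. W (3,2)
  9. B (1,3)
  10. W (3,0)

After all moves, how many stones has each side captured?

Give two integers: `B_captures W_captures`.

Answer: 0 1

Derivation:
Move 1: B@(0,1) -> caps B=0 W=0
Move 2: W@(2,1) -> caps B=0 W=0
Move 3: B@(3,1) -> caps B=0 W=0
Move 4: W@(0,3) -> caps B=0 W=0
Move 5: B@(0,0) -> caps B=0 W=0
Move 6: W@(2,0) -> caps B=0 W=0
Move 7: B@(1,0) -> caps B=0 W=0
Move 8: W@(3,2) -> caps B=0 W=0
Move 9: B@(1,3) -> caps B=0 W=0
Move 10: W@(3,0) -> caps B=0 W=1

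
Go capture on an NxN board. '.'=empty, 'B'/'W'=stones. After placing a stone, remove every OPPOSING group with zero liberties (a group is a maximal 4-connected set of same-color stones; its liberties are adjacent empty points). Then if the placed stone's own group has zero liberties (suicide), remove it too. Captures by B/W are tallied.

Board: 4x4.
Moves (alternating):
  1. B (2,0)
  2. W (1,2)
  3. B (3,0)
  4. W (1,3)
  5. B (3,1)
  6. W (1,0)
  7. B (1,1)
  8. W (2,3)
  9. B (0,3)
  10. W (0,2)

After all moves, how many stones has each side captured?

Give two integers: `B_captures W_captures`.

Move 1: B@(2,0) -> caps B=0 W=0
Move 2: W@(1,2) -> caps B=0 W=0
Move 3: B@(3,0) -> caps B=0 W=0
Move 4: W@(1,3) -> caps B=0 W=0
Move 5: B@(3,1) -> caps B=0 W=0
Move 6: W@(1,0) -> caps B=0 W=0
Move 7: B@(1,1) -> caps B=0 W=0
Move 8: W@(2,3) -> caps B=0 W=0
Move 9: B@(0,3) -> caps B=0 W=0
Move 10: W@(0,2) -> caps B=0 W=1

Answer: 0 1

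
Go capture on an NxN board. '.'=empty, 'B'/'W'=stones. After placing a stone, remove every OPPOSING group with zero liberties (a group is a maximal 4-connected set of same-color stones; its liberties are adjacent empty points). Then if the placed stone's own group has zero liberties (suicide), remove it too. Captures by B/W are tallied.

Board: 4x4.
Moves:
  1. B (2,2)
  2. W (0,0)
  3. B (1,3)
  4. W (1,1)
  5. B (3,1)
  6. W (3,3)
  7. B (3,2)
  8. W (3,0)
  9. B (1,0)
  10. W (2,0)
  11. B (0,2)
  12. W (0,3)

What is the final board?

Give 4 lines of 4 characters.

Move 1: B@(2,2) -> caps B=0 W=0
Move 2: W@(0,0) -> caps B=0 W=0
Move 3: B@(1,3) -> caps B=0 W=0
Move 4: W@(1,1) -> caps B=0 W=0
Move 5: B@(3,1) -> caps B=0 W=0
Move 6: W@(3,3) -> caps B=0 W=0
Move 7: B@(3,2) -> caps B=0 W=0
Move 8: W@(3,0) -> caps B=0 W=0
Move 9: B@(1,0) -> caps B=0 W=0
Move 10: W@(2,0) -> caps B=0 W=1
Move 11: B@(0,2) -> caps B=0 W=1
Move 12: W@(0,3) -> caps B=0 W=1

Answer: W.B.
.W.B
W.B.
WBBW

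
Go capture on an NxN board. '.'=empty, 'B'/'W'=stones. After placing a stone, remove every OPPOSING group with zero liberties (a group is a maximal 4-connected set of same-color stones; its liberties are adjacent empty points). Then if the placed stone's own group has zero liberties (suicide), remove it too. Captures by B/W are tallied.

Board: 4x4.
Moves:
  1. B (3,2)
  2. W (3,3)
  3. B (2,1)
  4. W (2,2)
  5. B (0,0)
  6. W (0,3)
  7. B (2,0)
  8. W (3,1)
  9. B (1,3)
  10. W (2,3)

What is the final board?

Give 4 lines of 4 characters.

Answer: B..W
...B
BBWW
.W.W

Derivation:
Move 1: B@(3,2) -> caps B=0 W=0
Move 2: W@(3,3) -> caps B=0 W=0
Move 3: B@(2,1) -> caps B=0 W=0
Move 4: W@(2,2) -> caps B=0 W=0
Move 5: B@(0,0) -> caps B=0 W=0
Move 6: W@(0,3) -> caps B=0 W=0
Move 7: B@(2,0) -> caps B=0 W=0
Move 8: W@(3,1) -> caps B=0 W=1
Move 9: B@(1,3) -> caps B=0 W=1
Move 10: W@(2,3) -> caps B=0 W=1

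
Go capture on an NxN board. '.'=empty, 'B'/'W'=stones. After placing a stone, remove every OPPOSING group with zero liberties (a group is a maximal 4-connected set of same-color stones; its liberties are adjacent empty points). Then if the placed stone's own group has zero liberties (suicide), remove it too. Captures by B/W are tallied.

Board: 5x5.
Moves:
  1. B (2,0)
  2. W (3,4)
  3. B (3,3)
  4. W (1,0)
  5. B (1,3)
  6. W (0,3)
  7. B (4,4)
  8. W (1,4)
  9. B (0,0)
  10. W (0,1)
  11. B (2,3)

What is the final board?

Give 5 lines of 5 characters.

Answer: .W.W.
W..BW
B..B.
...BW
....B

Derivation:
Move 1: B@(2,0) -> caps B=0 W=0
Move 2: W@(3,4) -> caps B=0 W=0
Move 3: B@(3,3) -> caps B=0 W=0
Move 4: W@(1,0) -> caps B=0 W=0
Move 5: B@(1,3) -> caps B=0 W=0
Move 6: W@(0,3) -> caps B=0 W=0
Move 7: B@(4,4) -> caps B=0 W=0
Move 8: W@(1,4) -> caps B=0 W=0
Move 9: B@(0,0) -> caps B=0 W=0
Move 10: W@(0,1) -> caps B=0 W=1
Move 11: B@(2,3) -> caps B=0 W=1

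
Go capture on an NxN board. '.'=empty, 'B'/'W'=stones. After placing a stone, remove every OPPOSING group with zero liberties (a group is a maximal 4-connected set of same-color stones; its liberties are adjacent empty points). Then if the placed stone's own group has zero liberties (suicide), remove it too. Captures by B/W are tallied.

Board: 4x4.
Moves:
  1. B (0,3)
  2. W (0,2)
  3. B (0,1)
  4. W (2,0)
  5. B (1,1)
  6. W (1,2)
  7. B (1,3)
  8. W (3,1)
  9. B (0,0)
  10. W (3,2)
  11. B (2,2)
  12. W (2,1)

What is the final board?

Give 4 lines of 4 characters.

Move 1: B@(0,3) -> caps B=0 W=0
Move 2: W@(0,2) -> caps B=0 W=0
Move 3: B@(0,1) -> caps B=0 W=0
Move 4: W@(2,0) -> caps B=0 W=0
Move 5: B@(1,1) -> caps B=0 W=0
Move 6: W@(1,2) -> caps B=0 W=0
Move 7: B@(1,3) -> caps B=0 W=0
Move 8: W@(3,1) -> caps B=0 W=0
Move 9: B@(0,0) -> caps B=0 W=0
Move 10: W@(3,2) -> caps B=0 W=0
Move 11: B@(2,2) -> caps B=2 W=0
Move 12: W@(2,1) -> caps B=2 W=0

Answer: BB.B
.B.B
WWB.
.WW.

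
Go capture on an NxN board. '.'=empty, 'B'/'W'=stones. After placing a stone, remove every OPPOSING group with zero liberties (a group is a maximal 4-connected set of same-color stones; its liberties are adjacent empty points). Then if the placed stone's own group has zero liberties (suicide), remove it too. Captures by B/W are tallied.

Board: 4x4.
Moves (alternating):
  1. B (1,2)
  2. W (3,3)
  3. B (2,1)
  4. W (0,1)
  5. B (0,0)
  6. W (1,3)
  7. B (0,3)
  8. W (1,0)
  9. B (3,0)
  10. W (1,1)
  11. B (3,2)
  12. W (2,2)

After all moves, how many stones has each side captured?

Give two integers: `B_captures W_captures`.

Answer: 0 1

Derivation:
Move 1: B@(1,2) -> caps B=0 W=0
Move 2: W@(3,3) -> caps B=0 W=0
Move 3: B@(2,1) -> caps B=0 W=0
Move 4: W@(0,1) -> caps B=0 W=0
Move 5: B@(0,0) -> caps B=0 W=0
Move 6: W@(1,3) -> caps B=0 W=0
Move 7: B@(0,3) -> caps B=0 W=0
Move 8: W@(1,0) -> caps B=0 W=1
Move 9: B@(3,0) -> caps B=0 W=1
Move 10: W@(1,1) -> caps B=0 W=1
Move 11: B@(3,2) -> caps B=0 W=1
Move 12: W@(2,2) -> caps B=0 W=1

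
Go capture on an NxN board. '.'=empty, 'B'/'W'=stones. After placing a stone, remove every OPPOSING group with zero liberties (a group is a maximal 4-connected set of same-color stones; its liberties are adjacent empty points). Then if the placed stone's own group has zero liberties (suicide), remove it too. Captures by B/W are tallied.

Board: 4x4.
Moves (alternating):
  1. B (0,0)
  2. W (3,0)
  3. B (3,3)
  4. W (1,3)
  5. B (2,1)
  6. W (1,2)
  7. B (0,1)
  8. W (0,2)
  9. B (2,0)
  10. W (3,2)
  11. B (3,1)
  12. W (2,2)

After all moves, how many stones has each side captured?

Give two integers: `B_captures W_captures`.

Answer: 1 0

Derivation:
Move 1: B@(0,0) -> caps B=0 W=0
Move 2: W@(3,0) -> caps B=0 W=0
Move 3: B@(3,3) -> caps B=0 W=0
Move 4: W@(1,3) -> caps B=0 W=0
Move 5: B@(2,1) -> caps B=0 W=0
Move 6: W@(1,2) -> caps B=0 W=0
Move 7: B@(0,1) -> caps B=0 W=0
Move 8: W@(0,2) -> caps B=0 W=0
Move 9: B@(2,0) -> caps B=0 W=0
Move 10: W@(3,2) -> caps B=0 W=0
Move 11: B@(3,1) -> caps B=1 W=0
Move 12: W@(2,2) -> caps B=1 W=0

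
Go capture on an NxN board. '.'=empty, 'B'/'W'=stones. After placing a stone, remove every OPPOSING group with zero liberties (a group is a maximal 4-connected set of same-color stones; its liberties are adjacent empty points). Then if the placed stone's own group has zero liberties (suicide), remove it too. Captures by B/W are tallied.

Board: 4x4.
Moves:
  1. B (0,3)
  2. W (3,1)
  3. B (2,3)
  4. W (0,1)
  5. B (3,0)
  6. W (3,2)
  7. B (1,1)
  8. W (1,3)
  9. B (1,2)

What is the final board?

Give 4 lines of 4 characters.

Move 1: B@(0,3) -> caps B=0 W=0
Move 2: W@(3,1) -> caps B=0 W=0
Move 3: B@(2,3) -> caps B=0 W=0
Move 4: W@(0,1) -> caps B=0 W=0
Move 5: B@(3,0) -> caps B=0 W=0
Move 6: W@(3,2) -> caps B=0 W=0
Move 7: B@(1,1) -> caps B=0 W=0
Move 8: W@(1,3) -> caps B=0 W=0
Move 9: B@(1,2) -> caps B=1 W=0

Answer: .W.B
.BB.
...B
BWW.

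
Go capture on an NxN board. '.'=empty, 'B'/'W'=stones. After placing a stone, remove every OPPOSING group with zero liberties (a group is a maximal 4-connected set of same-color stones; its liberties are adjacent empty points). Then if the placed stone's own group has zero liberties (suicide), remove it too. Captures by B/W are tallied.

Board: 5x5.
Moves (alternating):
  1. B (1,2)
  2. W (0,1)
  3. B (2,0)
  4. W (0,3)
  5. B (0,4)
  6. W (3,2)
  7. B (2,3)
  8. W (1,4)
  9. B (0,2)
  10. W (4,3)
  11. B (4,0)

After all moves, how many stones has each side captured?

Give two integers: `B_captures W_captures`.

Move 1: B@(1,2) -> caps B=0 W=0
Move 2: W@(0,1) -> caps B=0 W=0
Move 3: B@(2,0) -> caps B=0 W=0
Move 4: W@(0,3) -> caps B=0 W=0
Move 5: B@(0,4) -> caps B=0 W=0
Move 6: W@(3,2) -> caps B=0 W=0
Move 7: B@(2,3) -> caps B=0 W=0
Move 8: W@(1,4) -> caps B=0 W=1
Move 9: B@(0,2) -> caps B=0 W=1
Move 10: W@(4,3) -> caps B=0 W=1
Move 11: B@(4,0) -> caps B=0 W=1

Answer: 0 1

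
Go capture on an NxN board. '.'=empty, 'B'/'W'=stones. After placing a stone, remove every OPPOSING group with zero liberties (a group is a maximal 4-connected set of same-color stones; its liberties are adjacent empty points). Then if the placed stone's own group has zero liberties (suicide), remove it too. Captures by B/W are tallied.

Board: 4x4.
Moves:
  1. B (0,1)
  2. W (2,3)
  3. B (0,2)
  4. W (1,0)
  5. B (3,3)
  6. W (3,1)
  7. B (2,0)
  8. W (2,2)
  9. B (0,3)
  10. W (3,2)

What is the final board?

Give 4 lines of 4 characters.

Answer: .BBB
W...
B.WW
.WW.

Derivation:
Move 1: B@(0,1) -> caps B=0 W=0
Move 2: W@(2,3) -> caps B=0 W=0
Move 3: B@(0,2) -> caps B=0 W=0
Move 4: W@(1,0) -> caps B=0 W=0
Move 5: B@(3,3) -> caps B=0 W=0
Move 6: W@(3,1) -> caps B=0 W=0
Move 7: B@(2,0) -> caps B=0 W=0
Move 8: W@(2,2) -> caps B=0 W=0
Move 9: B@(0,3) -> caps B=0 W=0
Move 10: W@(3,2) -> caps B=0 W=1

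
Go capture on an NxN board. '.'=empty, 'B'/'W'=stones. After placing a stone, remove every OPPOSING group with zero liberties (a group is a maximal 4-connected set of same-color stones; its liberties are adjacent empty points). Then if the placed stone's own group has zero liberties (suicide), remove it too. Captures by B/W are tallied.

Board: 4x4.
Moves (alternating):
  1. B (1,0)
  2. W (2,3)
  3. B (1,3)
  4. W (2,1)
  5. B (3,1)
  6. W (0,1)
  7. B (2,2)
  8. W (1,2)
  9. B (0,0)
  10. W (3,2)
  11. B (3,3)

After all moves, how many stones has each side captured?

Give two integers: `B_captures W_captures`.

Move 1: B@(1,0) -> caps B=0 W=0
Move 2: W@(2,3) -> caps B=0 W=0
Move 3: B@(1,3) -> caps B=0 W=0
Move 4: W@(2,1) -> caps B=0 W=0
Move 5: B@(3,1) -> caps B=0 W=0
Move 6: W@(0,1) -> caps B=0 W=0
Move 7: B@(2,2) -> caps B=0 W=0
Move 8: W@(1,2) -> caps B=0 W=0
Move 9: B@(0,0) -> caps B=0 W=0
Move 10: W@(3,2) -> caps B=0 W=1
Move 11: B@(3,3) -> caps B=0 W=1

Answer: 0 1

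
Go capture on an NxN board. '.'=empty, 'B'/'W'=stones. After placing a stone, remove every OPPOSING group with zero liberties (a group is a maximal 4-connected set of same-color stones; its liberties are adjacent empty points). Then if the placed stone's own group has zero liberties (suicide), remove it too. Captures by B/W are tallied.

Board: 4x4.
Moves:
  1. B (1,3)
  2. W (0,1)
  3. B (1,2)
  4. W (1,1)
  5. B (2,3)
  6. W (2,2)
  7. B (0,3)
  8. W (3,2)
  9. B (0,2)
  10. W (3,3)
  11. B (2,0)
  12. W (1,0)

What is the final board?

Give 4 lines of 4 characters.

Answer: .W..
WW..
B.W.
..WW

Derivation:
Move 1: B@(1,3) -> caps B=0 W=0
Move 2: W@(0,1) -> caps B=0 W=0
Move 3: B@(1,2) -> caps B=0 W=0
Move 4: W@(1,1) -> caps B=0 W=0
Move 5: B@(2,3) -> caps B=0 W=0
Move 6: W@(2,2) -> caps B=0 W=0
Move 7: B@(0,3) -> caps B=0 W=0
Move 8: W@(3,2) -> caps B=0 W=0
Move 9: B@(0,2) -> caps B=0 W=0
Move 10: W@(3,3) -> caps B=0 W=5
Move 11: B@(2,0) -> caps B=0 W=5
Move 12: W@(1,0) -> caps B=0 W=5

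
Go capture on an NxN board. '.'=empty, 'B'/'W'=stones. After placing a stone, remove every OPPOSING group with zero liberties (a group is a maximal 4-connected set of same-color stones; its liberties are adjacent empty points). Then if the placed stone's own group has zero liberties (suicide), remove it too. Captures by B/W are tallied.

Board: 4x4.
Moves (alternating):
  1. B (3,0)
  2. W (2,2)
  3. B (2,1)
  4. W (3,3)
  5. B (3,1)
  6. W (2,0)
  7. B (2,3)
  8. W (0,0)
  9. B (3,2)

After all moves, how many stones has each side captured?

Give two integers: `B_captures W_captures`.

Answer: 1 0

Derivation:
Move 1: B@(3,0) -> caps B=0 W=0
Move 2: W@(2,2) -> caps B=0 W=0
Move 3: B@(2,1) -> caps B=0 W=0
Move 4: W@(3,3) -> caps B=0 W=0
Move 5: B@(3,1) -> caps B=0 W=0
Move 6: W@(2,0) -> caps B=0 W=0
Move 7: B@(2,3) -> caps B=0 W=0
Move 8: W@(0,0) -> caps B=0 W=0
Move 9: B@(3,2) -> caps B=1 W=0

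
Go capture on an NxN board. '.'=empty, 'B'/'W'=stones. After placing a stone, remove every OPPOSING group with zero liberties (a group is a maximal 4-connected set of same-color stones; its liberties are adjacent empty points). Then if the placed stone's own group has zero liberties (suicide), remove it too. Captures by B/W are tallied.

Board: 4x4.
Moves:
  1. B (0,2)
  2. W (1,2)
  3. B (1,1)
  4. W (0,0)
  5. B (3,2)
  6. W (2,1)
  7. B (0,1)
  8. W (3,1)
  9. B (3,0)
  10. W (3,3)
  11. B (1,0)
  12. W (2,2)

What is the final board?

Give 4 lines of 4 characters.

Answer: .BB.
BBW.
.WW.
BW.W

Derivation:
Move 1: B@(0,2) -> caps B=0 W=0
Move 2: W@(1,2) -> caps B=0 W=0
Move 3: B@(1,1) -> caps B=0 W=0
Move 4: W@(0,0) -> caps B=0 W=0
Move 5: B@(3,2) -> caps B=0 W=0
Move 6: W@(2,1) -> caps B=0 W=0
Move 7: B@(0,1) -> caps B=0 W=0
Move 8: W@(3,1) -> caps B=0 W=0
Move 9: B@(3,0) -> caps B=0 W=0
Move 10: W@(3,3) -> caps B=0 W=0
Move 11: B@(1,0) -> caps B=1 W=0
Move 12: W@(2,2) -> caps B=1 W=1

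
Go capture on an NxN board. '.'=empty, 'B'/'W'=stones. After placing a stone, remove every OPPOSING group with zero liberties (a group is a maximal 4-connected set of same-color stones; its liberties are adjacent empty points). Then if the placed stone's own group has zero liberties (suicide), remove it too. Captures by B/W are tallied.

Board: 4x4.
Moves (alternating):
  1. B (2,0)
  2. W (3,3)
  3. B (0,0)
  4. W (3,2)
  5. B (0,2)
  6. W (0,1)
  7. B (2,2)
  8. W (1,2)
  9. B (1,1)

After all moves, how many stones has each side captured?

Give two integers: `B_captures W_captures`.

Answer: 1 0

Derivation:
Move 1: B@(2,0) -> caps B=0 W=0
Move 2: W@(3,3) -> caps B=0 W=0
Move 3: B@(0,0) -> caps B=0 W=0
Move 4: W@(3,2) -> caps B=0 W=0
Move 5: B@(0,2) -> caps B=0 W=0
Move 6: W@(0,1) -> caps B=0 W=0
Move 7: B@(2,2) -> caps B=0 W=0
Move 8: W@(1,2) -> caps B=0 W=0
Move 9: B@(1,1) -> caps B=1 W=0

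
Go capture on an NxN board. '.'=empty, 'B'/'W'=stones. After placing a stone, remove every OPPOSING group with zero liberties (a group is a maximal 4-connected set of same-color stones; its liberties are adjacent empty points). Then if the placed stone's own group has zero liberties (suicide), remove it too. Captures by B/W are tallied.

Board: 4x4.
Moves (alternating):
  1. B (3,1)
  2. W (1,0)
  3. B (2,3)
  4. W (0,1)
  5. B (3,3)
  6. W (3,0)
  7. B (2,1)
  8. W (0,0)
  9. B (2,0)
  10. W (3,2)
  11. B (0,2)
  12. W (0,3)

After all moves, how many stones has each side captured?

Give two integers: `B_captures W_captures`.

Answer: 1 0

Derivation:
Move 1: B@(3,1) -> caps B=0 W=0
Move 2: W@(1,0) -> caps B=0 W=0
Move 3: B@(2,3) -> caps B=0 W=0
Move 4: W@(0,1) -> caps B=0 W=0
Move 5: B@(3,3) -> caps B=0 W=0
Move 6: W@(3,0) -> caps B=0 W=0
Move 7: B@(2,1) -> caps B=0 W=0
Move 8: W@(0,0) -> caps B=0 W=0
Move 9: B@(2,0) -> caps B=1 W=0
Move 10: W@(3,2) -> caps B=1 W=0
Move 11: B@(0,2) -> caps B=1 W=0
Move 12: W@(0,3) -> caps B=1 W=0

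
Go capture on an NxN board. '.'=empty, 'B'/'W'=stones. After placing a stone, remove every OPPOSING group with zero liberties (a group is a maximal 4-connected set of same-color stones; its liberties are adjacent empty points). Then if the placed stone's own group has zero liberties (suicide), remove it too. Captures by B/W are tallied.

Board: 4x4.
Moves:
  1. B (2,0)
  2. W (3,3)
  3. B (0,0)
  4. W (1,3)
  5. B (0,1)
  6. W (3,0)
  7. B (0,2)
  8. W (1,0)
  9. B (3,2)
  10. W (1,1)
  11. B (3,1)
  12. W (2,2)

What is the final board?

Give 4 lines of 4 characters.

Answer: BBB.
WW.W
B.W.
.BBW

Derivation:
Move 1: B@(2,0) -> caps B=0 W=0
Move 2: W@(3,3) -> caps B=0 W=0
Move 3: B@(0,0) -> caps B=0 W=0
Move 4: W@(1,3) -> caps B=0 W=0
Move 5: B@(0,1) -> caps B=0 W=0
Move 6: W@(3,0) -> caps B=0 W=0
Move 7: B@(0,2) -> caps B=0 W=0
Move 8: W@(1,0) -> caps B=0 W=0
Move 9: B@(3,2) -> caps B=0 W=0
Move 10: W@(1,1) -> caps B=0 W=0
Move 11: B@(3,1) -> caps B=1 W=0
Move 12: W@(2,2) -> caps B=1 W=0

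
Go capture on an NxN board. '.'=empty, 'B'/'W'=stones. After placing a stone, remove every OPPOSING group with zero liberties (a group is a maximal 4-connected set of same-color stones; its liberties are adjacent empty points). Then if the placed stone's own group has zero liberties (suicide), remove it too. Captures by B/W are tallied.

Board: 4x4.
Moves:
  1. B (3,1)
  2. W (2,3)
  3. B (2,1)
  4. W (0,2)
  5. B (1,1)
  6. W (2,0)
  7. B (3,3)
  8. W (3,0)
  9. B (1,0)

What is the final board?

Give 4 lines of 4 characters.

Move 1: B@(3,1) -> caps B=0 W=0
Move 2: W@(2,3) -> caps B=0 W=0
Move 3: B@(2,1) -> caps B=0 W=0
Move 4: W@(0,2) -> caps B=0 W=0
Move 5: B@(1,1) -> caps B=0 W=0
Move 6: W@(2,0) -> caps B=0 W=0
Move 7: B@(3,3) -> caps B=0 W=0
Move 8: W@(3,0) -> caps B=0 W=0
Move 9: B@(1,0) -> caps B=2 W=0

Answer: ..W.
BB..
.B.W
.B.B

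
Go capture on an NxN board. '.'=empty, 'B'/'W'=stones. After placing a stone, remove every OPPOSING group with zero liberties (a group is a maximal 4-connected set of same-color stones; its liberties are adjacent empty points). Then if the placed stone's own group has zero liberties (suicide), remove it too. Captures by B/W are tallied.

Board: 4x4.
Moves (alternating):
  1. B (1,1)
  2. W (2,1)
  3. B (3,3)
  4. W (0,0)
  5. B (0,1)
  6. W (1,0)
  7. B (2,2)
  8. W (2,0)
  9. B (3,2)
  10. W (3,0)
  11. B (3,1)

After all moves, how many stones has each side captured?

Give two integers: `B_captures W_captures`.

Move 1: B@(1,1) -> caps B=0 W=0
Move 2: W@(2,1) -> caps B=0 W=0
Move 3: B@(3,3) -> caps B=0 W=0
Move 4: W@(0,0) -> caps B=0 W=0
Move 5: B@(0,1) -> caps B=0 W=0
Move 6: W@(1,0) -> caps B=0 W=0
Move 7: B@(2,2) -> caps B=0 W=0
Move 8: W@(2,0) -> caps B=0 W=0
Move 9: B@(3,2) -> caps B=0 W=0
Move 10: W@(3,0) -> caps B=0 W=0
Move 11: B@(3,1) -> caps B=5 W=0

Answer: 5 0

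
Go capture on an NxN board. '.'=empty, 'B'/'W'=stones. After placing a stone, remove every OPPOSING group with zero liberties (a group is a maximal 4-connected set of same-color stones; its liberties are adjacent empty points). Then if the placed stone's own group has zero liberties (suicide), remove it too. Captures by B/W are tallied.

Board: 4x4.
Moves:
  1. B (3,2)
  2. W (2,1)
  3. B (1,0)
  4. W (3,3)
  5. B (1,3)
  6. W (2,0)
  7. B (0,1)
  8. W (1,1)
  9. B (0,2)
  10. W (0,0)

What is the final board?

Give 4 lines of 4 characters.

Answer: WBB.
.W.B
WW..
..BW

Derivation:
Move 1: B@(3,2) -> caps B=0 W=0
Move 2: W@(2,1) -> caps B=0 W=0
Move 3: B@(1,0) -> caps B=0 W=0
Move 4: W@(3,3) -> caps B=0 W=0
Move 5: B@(1,3) -> caps B=0 W=0
Move 6: W@(2,0) -> caps B=0 W=0
Move 7: B@(0,1) -> caps B=0 W=0
Move 8: W@(1,1) -> caps B=0 W=0
Move 9: B@(0,2) -> caps B=0 W=0
Move 10: W@(0,0) -> caps B=0 W=1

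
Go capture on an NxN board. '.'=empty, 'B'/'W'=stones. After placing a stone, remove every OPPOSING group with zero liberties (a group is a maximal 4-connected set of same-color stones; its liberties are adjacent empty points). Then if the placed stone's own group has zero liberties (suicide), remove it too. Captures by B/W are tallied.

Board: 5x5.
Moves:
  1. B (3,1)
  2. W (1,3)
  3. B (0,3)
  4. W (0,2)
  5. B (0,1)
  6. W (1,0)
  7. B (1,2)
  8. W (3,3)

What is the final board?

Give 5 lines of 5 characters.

Move 1: B@(3,1) -> caps B=0 W=0
Move 2: W@(1,3) -> caps B=0 W=0
Move 3: B@(0,3) -> caps B=0 W=0
Move 4: W@(0,2) -> caps B=0 W=0
Move 5: B@(0,1) -> caps B=0 W=0
Move 6: W@(1,0) -> caps B=0 W=0
Move 7: B@(1,2) -> caps B=1 W=0
Move 8: W@(3,3) -> caps B=1 W=0

Answer: .B.B.
W.BW.
.....
.B.W.
.....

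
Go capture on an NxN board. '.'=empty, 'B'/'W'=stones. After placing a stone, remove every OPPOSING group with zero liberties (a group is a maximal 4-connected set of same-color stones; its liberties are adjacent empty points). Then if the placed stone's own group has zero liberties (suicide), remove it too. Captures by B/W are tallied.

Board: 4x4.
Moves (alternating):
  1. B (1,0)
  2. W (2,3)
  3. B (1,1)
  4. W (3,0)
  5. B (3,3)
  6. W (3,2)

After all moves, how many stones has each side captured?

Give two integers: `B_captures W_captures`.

Answer: 0 1

Derivation:
Move 1: B@(1,0) -> caps B=0 W=0
Move 2: W@(2,3) -> caps B=0 W=0
Move 3: B@(1,1) -> caps B=0 W=0
Move 4: W@(3,0) -> caps B=0 W=0
Move 5: B@(3,3) -> caps B=0 W=0
Move 6: W@(3,2) -> caps B=0 W=1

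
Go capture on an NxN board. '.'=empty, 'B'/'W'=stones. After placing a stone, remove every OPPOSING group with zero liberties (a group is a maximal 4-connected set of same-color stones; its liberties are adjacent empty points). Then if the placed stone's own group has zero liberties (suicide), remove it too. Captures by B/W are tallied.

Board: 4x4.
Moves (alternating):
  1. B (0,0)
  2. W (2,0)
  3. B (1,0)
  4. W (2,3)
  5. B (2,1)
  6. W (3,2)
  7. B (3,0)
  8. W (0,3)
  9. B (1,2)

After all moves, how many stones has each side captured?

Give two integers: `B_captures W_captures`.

Answer: 1 0

Derivation:
Move 1: B@(0,0) -> caps B=0 W=0
Move 2: W@(2,0) -> caps B=0 W=0
Move 3: B@(1,0) -> caps B=0 W=0
Move 4: W@(2,3) -> caps B=0 W=0
Move 5: B@(2,1) -> caps B=0 W=0
Move 6: W@(3,2) -> caps B=0 W=0
Move 7: B@(3,0) -> caps B=1 W=0
Move 8: W@(0,3) -> caps B=1 W=0
Move 9: B@(1,2) -> caps B=1 W=0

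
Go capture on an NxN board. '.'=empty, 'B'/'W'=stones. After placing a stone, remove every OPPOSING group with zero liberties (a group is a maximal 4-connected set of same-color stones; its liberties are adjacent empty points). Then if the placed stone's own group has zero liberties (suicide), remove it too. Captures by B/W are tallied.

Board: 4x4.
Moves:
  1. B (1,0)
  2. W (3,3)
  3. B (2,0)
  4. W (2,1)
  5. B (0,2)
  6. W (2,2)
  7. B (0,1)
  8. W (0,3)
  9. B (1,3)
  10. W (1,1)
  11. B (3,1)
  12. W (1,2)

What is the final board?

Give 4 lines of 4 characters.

Move 1: B@(1,0) -> caps B=0 W=0
Move 2: W@(3,3) -> caps B=0 W=0
Move 3: B@(2,0) -> caps B=0 W=0
Move 4: W@(2,1) -> caps B=0 W=0
Move 5: B@(0,2) -> caps B=0 W=0
Move 6: W@(2,2) -> caps B=0 W=0
Move 7: B@(0,1) -> caps B=0 W=0
Move 8: W@(0,3) -> caps B=0 W=0
Move 9: B@(1,3) -> caps B=1 W=0
Move 10: W@(1,1) -> caps B=1 W=0
Move 11: B@(3,1) -> caps B=1 W=0
Move 12: W@(1,2) -> caps B=1 W=0

Answer: .BB.
BWWB
BWW.
.B.W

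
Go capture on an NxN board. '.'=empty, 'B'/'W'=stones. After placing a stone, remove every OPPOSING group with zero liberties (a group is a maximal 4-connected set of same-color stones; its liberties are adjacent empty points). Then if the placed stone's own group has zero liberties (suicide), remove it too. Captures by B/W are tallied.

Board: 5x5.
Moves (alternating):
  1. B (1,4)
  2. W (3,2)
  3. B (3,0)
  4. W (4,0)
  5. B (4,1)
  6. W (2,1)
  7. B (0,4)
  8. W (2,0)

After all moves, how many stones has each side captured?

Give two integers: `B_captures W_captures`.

Answer: 1 0

Derivation:
Move 1: B@(1,4) -> caps B=0 W=0
Move 2: W@(3,2) -> caps B=0 W=0
Move 3: B@(3,0) -> caps B=0 W=0
Move 4: W@(4,0) -> caps B=0 W=0
Move 5: B@(4,1) -> caps B=1 W=0
Move 6: W@(2,1) -> caps B=1 W=0
Move 7: B@(0,4) -> caps B=1 W=0
Move 8: W@(2,0) -> caps B=1 W=0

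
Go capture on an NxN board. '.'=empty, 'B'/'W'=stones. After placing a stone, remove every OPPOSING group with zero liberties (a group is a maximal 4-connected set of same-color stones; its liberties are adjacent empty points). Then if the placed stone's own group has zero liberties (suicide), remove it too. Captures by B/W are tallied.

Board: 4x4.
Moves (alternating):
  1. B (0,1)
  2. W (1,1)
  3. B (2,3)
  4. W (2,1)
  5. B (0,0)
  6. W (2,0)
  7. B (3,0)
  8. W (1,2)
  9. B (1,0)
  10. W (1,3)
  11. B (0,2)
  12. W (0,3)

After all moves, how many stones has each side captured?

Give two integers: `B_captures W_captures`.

Move 1: B@(0,1) -> caps B=0 W=0
Move 2: W@(1,1) -> caps B=0 W=0
Move 3: B@(2,3) -> caps B=0 W=0
Move 4: W@(2,1) -> caps B=0 W=0
Move 5: B@(0,0) -> caps B=0 W=0
Move 6: W@(2,0) -> caps B=0 W=0
Move 7: B@(3,0) -> caps B=0 W=0
Move 8: W@(1,2) -> caps B=0 W=0
Move 9: B@(1,0) -> caps B=0 W=0
Move 10: W@(1,3) -> caps B=0 W=0
Move 11: B@(0,2) -> caps B=0 W=0
Move 12: W@(0,3) -> caps B=0 W=4

Answer: 0 4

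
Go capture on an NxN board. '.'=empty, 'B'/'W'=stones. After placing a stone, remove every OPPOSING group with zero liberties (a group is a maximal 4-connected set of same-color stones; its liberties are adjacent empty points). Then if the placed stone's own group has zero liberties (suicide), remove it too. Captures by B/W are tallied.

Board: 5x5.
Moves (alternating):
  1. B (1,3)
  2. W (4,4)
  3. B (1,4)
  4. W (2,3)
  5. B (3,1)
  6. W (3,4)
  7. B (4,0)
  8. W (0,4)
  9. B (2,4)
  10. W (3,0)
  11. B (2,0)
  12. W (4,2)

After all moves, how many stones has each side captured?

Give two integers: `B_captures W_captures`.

Move 1: B@(1,3) -> caps B=0 W=0
Move 2: W@(4,4) -> caps B=0 W=0
Move 3: B@(1,4) -> caps B=0 W=0
Move 4: W@(2,3) -> caps B=0 W=0
Move 5: B@(3,1) -> caps B=0 W=0
Move 6: W@(3,4) -> caps B=0 W=0
Move 7: B@(4,0) -> caps B=0 W=0
Move 8: W@(0,4) -> caps B=0 W=0
Move 9: B@(2,4) -> caps B=0 W=0
Move 10: W@(3,0) -> caps B=0 W=0
Move 11: B@(2,0) -> caps B=1 W=0
Move 12: W@(4,2) -> caps B=1 W=0

Answer: 1 0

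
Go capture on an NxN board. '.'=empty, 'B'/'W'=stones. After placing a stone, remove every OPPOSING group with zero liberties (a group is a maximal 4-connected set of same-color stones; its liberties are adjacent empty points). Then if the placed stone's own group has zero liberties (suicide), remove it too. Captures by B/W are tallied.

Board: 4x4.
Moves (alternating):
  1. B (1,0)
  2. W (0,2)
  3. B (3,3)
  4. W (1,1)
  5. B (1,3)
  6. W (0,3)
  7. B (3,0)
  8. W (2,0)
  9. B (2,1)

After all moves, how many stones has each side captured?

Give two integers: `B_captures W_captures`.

Answer: 1 0

Derivation:
Move 1: B@(1,0) -> caps B=0 W=0
Move 2: W@(0,2) -> caps B=0 W=0
Move 3: B@(3,3) -> caps B=0 W=0
Move 4: W@(1,1) -> caps B=0 W=0
Move 5: B@(1,3) -> caps B=0 W=0
Move 6: W@(0,3) -> caps B=0 W=0
Move 7: B@(3,0) -> caps B=0 W=0
Move 8: W@(2,0) -> caps B=0 W=0
Move 9: B@(2,1) -> caps B=1 W=0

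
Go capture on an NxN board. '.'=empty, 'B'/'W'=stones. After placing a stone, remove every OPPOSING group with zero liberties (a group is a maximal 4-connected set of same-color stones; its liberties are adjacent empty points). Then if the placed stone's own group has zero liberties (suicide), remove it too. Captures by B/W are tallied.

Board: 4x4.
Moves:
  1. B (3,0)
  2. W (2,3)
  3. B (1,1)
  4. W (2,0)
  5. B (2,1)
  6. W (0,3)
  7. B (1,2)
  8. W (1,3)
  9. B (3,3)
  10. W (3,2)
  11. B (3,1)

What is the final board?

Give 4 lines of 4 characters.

Answer: ...W
.BBW
WB.W
BBW.

Derivation:
Move 1: B@(3,0) -> caps B=0 W=0
Move 2: W@(2,3) -> caps B=0 W=0
Move 3: B@(1,1) -> caps B=0 W=0
Move 4: W@(2,0) -> caps B=0 W=0
Move 5: B@(2,1) -> caps B=0 W=0
Move 6: W@(0,3) -> caps B=0 W=0
Move 7: B@(1,2) -> caps B=0 W=0
Move 8: W@(1,3) -> caps B=0 W=0
Move 9: B@(3,3) -> caps B=0 W=0
Move 10: W@(3,2) -> caps B=0 W=1
Move 11: B@(3,1) -> caps B=0 W=1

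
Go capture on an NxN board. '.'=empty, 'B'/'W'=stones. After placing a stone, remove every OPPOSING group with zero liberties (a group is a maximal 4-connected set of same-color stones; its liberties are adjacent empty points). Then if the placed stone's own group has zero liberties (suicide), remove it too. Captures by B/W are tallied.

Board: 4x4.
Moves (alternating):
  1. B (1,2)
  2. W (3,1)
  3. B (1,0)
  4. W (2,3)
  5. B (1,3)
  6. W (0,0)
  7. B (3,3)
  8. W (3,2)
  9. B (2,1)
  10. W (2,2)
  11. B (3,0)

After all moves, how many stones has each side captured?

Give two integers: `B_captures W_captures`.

Answer: 0 1

Derivation:
Move 1: B@(1,2) -> caps B=0 W=0
Move 2: W@(3,1) -> caps B=0 W=0
Move 3: B@(1,0) -> caps B=0 W=0
Move 4: W@(2,3) -> caps B=0 W=0
Move 5: B@(1,3) -> caps B=0 W=0
Move 6: W@(0,0) -> caps B=0 W=0
Move 7: B@(3,3) -> caps B=0 W=0
Move 8: W@(3,2) -> caps B=0 W=1
Move 9: B@(2,1) -> caps B=0 W=1
Move 10: W@(2,2) -> caps B=0 W=1
Move 11: B@(3,0) -> caps B=0 W=1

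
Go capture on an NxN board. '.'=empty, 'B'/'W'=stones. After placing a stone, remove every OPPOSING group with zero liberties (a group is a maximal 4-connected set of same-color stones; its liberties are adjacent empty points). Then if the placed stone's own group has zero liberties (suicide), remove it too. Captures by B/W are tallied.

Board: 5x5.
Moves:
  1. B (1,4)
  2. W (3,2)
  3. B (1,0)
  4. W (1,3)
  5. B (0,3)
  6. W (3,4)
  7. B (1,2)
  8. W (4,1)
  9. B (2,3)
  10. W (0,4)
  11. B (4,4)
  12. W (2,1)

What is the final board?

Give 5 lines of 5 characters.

Move 1: B@(1,4) -> caps B=0 W=0
Move 2: W@(3,2) -> caps B=0 W=0
Move 3: B@(1,0) -> caps B=0 W=0
Move 4: W@(1,3) -> caps B=0 W=0
Move 5: B@(0,3) -> caps B=0 W=0
Move 6: W@(3,4) -> caps B=0 W=0
Move 7: B@(1,2) -> caps B=0 W=0
Move 8: W@(4,1) -> caps B=0 W=0
Move 9: B@(2,3) -> caps B=1 W=0
Move 10: W@(0,4) -> caps B=1 W=0
Move 11: B@(4,4) -> caps B=1 W=0
Move 12: W@(2,1) -> caps B=1 W=0

Answer: ...B.
B.B.B
.W.B.
..W.W
.W..B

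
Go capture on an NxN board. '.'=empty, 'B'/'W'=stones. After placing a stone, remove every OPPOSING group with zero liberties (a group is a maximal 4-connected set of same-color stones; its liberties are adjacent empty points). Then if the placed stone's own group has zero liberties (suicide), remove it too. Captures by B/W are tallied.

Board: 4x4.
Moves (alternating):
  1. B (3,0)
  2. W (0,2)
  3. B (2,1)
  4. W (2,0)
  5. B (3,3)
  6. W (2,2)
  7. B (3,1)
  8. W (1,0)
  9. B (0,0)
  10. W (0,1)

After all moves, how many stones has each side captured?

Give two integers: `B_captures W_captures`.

Answer: 0 1

Derivation:
Move 1: B@(3,0) -> caps B=0 W=0
Move 2: W@(0,2) -> caps B=0 W=0
Move 3: B@(2,1) -> caps B=0 W=0
Move 4: W@(2,0) -> caps B=0 W=0
Move 5: B@(3,3) -> caps B=0 W=0
Move 6: W@(2,2) -> caps B=0 W=0
Move 7: B@(3,1) -> caps B=0 W=0
Move 8: W@(1,0) -> caps B=0 W=0
Move 9: B@(0,0) -> caps B=0 W=0
Move 10: W@(0,1) -> caps B=0 W=1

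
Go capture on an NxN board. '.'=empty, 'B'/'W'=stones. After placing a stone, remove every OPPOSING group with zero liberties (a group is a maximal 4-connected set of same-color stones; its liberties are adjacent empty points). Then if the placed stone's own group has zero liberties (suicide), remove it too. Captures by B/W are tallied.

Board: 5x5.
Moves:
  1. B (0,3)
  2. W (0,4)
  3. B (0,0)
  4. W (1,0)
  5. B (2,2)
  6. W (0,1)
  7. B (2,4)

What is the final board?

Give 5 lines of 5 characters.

Move 1: B@(0,3) -> caps B=0 W=0
Move 2: W@(0,4) -> caps B=0 W=0
Move 3: B@(0,0) -> caps B=0 W=0
Move 4: W@(1,0) -> caps B=0 W=0
Move 5: B@(2,2) -> caps B=0 W=0
Move 6: W@(0,1) -> caps B=0 W=1
Move 7: B@(2,4) -> caps B=0 W=1

Answer: .W.BW
W....
..B.B
.....
.....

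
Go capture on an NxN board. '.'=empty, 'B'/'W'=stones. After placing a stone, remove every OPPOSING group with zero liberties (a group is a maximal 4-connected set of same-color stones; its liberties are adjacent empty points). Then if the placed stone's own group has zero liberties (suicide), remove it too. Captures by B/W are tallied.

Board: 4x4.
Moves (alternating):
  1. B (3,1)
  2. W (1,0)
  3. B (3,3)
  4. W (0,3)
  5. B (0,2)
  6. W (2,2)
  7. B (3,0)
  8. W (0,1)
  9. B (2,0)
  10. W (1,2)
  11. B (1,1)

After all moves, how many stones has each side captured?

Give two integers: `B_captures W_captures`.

Move 1: B@(3,1) -> caps B=0 W=0
Move 2: W@(1,0) -> caps B=0 W=0
Move 3: B@(3,3) -> caps B=0 W=0
Move 4: W@(0,3) -> caps B=0 W=0
Move 5: B@(0,2) -> caps B=0 W=0
Move 6: W@(2,2) -> caps B=0 W=0
Move 7: B@(3,0) -> caps B=0 W=0
Move 8: W@(0,1) -> caps B=0 W=0
Move 9: B@(2,0) -> caps B=0 W=0
Move 10: W@(1,2) -> caps B=0 W=1
Move 11: B@(1,1) -> caps B=0 W=1

Answer: 0 1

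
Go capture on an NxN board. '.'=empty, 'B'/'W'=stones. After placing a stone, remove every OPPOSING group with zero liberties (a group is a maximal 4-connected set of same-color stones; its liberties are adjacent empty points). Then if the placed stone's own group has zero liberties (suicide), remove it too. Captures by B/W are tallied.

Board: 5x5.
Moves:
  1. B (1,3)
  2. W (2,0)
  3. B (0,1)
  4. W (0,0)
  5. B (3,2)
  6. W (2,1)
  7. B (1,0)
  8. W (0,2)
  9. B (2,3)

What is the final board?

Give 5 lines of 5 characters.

Move 1: B@(1,3) -> caps B=0 W=0
Move 2: W@(2,0) -> caps B=0 W=0
Move 3: B@(0,1) -> caps B=0 W=0
Move 4: W@(0,0) -> caps B=0 W=0
Move 5: B@(3,2) -> caps B=0 W=0
Move 6: W@(2,1) -> caps B=0 W=0
Move 7: B@(1,0) -> caps B=1 W=0
Move 8: W@(0,2) -> caps B=1 W=0
Move 9: B@(2,3) -> caps B=1 W=0

Answer: .BW..
B..B.
WW.B.
..B..
.....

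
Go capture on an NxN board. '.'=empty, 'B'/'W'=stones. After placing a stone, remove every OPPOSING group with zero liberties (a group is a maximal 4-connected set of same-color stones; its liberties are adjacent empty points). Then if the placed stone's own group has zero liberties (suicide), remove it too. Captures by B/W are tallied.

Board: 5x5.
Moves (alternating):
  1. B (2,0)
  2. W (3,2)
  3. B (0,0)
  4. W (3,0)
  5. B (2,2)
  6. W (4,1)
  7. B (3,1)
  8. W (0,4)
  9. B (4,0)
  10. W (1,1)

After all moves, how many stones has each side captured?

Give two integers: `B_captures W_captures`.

Answer: 1 0

Derivation:
Move 1: B@(2,0) -> caps B=0 W=0
Move 2: W@(3,2) -> caps B=0 W=0
Move 3: B@(0,0) -> caps B=0 W=0
Move 4: W@(3,0) -> caps B=0 W=0
Move 5: B@(2,2) -> caps B=0 W=0
Move 6: W@(4,1) -> caps B=0 W=0
Move 7: B@(3,1) -> caps B=0 W=0
Move 8: W@(0,4) -> caps B=0 W=0
Move 9: B@(4,0) -> caps B=1 W=0
Move 10: W@(1,1) -> caps B=1 W=0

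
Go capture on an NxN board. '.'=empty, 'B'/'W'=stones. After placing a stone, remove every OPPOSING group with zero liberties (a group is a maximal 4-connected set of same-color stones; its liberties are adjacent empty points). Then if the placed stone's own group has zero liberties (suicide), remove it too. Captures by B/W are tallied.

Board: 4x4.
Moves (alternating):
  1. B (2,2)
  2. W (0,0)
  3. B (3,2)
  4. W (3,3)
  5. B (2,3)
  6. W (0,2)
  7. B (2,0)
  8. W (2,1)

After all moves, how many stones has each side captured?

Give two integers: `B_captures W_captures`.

Answer: 1 0

Derivation:
Move 1: B@(2,2) -> caps B=0 W=0
Move 2: W@(0,0) -> caps B=0 W=0
Move 3: B@(3,2) -> caps B=0 W=0
Move 4: W@(3,3) -> caps B=0 W=0
Move 5: B@(2,3) -> caps B=1 W=0
Move 6: W@(0,2) -> caps B=1 W=0
Move 7: B@(2,0) -> caps B=1 W=0
Move 8: W@(2,1) -> caps B=1 W=0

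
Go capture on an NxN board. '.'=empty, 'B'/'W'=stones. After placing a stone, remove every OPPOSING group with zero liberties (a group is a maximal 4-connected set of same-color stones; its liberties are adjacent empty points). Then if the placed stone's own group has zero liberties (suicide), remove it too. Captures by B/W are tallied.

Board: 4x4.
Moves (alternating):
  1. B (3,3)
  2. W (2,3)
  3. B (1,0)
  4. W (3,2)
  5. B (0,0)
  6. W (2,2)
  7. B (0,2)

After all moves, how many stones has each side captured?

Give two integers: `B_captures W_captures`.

Answer: 0 1

Derivation:
Move 1: B@(3,3) -> caps B=0 W=0
Move 2: W@(2,3) -> caps B=0 W=0
Move 3: B@(1,0) -> caps B=0 W=0
Move 4: W@(3,2) -> caps B=0 W=1
Move 5: B@(0,0) -> caps B=0 W=1
Move 6: W@(2,2) -> caps B=0 W=1
Move 7: B@(0,2) -> caps B=0 W=1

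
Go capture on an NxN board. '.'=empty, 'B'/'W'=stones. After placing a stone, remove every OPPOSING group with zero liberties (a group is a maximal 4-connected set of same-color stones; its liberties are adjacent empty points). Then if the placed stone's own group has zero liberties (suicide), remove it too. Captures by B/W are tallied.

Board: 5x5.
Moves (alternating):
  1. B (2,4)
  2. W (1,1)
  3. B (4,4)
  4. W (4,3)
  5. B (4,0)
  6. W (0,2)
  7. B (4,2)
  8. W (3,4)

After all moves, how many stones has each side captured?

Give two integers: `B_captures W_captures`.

Answer: 0 1

Derivation:
Move 1: B@(2,4) -> caps B=0 W=0
Move 2: W@(1,1) -> caps B=0 W=0
Move 3: B@(4,4) -> caps B=0 W=0
Move 4: W@(4,3) -> caps B=0 W=0
Move 5: B@(4,0) -> caps B=0 W=0
Move 6: W@(0,2) -> caps B=0 W=0
Move 7: B@(4,2) -> caps B=0 W=0
Move 8: W@(3,4) -> caps B=0 W=1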